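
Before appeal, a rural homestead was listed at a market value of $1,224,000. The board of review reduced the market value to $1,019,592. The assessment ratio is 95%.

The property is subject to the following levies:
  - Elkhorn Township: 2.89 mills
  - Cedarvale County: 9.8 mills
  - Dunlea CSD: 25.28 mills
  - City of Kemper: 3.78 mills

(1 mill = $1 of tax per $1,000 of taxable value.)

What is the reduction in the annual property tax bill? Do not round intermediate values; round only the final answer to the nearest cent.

Old assessed value = $1,224,000 × 0.95 = $1,162,800
New assessed value = $1,019,592 × 0.95 = $968,612.4
Combined rate = 0.00289 + 0.0098 + 0.02528 + 0.00378 = 0.04175
Old tax = $1,162,800 × 0.04175 = $48,546.9
New tax = $968,612.4 × 0.04175 = $40,439.5677
Reduction = $48,546.9 − $40,439.5677 = $8,107.3323

$8,107.33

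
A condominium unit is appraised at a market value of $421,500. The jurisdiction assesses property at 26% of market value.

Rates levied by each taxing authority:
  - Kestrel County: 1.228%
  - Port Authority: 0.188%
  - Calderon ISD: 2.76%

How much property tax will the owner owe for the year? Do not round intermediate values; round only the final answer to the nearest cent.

Assessed value = $421,500 × 0.26 = $109,590
Kestrel County: $109,590 × 0.01228 = $1,345.7652
Port Authority: $109,590 × 0.00188 = $206.0292
Calderon ISD: $109,590 × 0.0276 = $3,024.684
Total = $1,345.7652 + $206.0292 + $3,024.684 = $4,576.4784

$4,576.48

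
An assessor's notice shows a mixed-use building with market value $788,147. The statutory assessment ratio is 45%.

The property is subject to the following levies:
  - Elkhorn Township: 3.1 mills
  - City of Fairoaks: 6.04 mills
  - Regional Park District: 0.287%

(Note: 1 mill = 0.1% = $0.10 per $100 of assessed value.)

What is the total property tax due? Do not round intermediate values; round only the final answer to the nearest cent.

Assessed value = $788,147 × 0.45 = $354,666.15
Elkhorn Township: $354,666.15 × 0.0031 = $1,099.465065
City of Fairoaks: $354,666.15 × 0.00604 = $2,142.183546
Regional Park District: $354,666.15 × 0.00287 = $1,017.8918505
Total = $4,259.5404615

$4,259.54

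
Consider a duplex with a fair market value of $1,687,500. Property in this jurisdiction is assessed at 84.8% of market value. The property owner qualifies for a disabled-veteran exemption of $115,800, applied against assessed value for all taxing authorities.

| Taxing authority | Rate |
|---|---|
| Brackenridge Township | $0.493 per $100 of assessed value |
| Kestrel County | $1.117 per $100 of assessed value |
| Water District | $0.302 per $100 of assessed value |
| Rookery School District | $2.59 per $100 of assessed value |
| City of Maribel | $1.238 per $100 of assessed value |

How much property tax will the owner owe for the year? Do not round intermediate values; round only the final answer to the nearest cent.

Assessed value = $1,687,500 × 0.848 = $1,431,000
Taxable value = $1,431,000 − $115,800 = $1,315,200
Brackenridge Township: $1,315,200 × 0.00493 = $6,483.936
Kestrel County: $1,315,200 × 0.01117 = $14,690.784
Water District: $1,315,200 × 0.00302 = $3,971.904
Rookery School District: $1,315,200 × 0.0259 = $34,063.68
City of Maribel: $1,315,200 × 0.01238 = $16,282.176
Total = $6,483.936 + $14,690.784 + $3,971.904 + $34,063.68 + $16,282.176 = $75,492.48

$75,492.48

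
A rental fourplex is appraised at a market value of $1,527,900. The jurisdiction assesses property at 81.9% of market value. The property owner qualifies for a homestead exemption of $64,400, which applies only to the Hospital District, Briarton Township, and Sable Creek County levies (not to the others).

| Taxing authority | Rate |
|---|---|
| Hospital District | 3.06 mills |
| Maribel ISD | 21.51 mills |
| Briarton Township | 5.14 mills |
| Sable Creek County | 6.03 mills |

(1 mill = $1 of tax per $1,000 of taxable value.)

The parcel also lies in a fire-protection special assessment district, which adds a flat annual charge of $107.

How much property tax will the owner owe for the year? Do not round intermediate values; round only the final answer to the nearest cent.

Assessed value = $1,527,900 × 0.819 = $1,251,350.1
Hospital District: ($1,251,350.1 − $64,400) × 0.00306 = $1,186,950.1 × 0.00306 = $3,632.067306
Maribel ISD: $1,251,350.1 × 0.02151 = $26,916.540651
Briarton Township: ($1,251,350.1 − $64,400) × 0.00514 = $1,186,950.1 × 0.00514 = $6,100.923514
Sable Creek County: ($1,251,350.1 − $64,400) × 0.00603 = $1,186,950.1 × 0.00603 = $7,157.309103
Levies subtotal = $43,806.840574
Total = $43,806.840574 + $107 = $43,913.840574

$43,913.84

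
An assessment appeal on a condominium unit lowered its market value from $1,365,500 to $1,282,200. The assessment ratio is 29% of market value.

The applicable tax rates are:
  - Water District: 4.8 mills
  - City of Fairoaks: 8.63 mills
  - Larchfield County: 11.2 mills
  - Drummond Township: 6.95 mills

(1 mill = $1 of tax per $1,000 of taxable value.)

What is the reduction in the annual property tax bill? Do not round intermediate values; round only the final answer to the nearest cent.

$762.88

Old assessed value = $1,365,500 × 0.29 = $395,995
New assessed value = $1,282,200 × 0.29 = $371,838
Combined rate = 0.0048 + 0.00863 + 0.0112 + 0.00695 = 0.03158
Old tax = $395,995 × 0.03158 = $12,505.5221
New tax = $371,838 × 0.03158 = $11,742.64404
Reduction = $12,505.5221 − $11,742.64404 = $762.87806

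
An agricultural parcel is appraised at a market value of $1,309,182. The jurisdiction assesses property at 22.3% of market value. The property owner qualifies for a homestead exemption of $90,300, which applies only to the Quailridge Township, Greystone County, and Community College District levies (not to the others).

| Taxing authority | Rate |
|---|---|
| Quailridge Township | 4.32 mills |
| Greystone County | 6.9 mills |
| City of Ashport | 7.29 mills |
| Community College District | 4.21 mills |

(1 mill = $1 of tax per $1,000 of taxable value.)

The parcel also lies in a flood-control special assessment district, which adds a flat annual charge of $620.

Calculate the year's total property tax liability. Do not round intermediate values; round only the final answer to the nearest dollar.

Assessed value = $1,309,182 × 0.223 = $291,947.586
Quailridge Township: ($291,947.586 − $90,300) × 0.00432 = $201,647.586 × 0.00432 = $871.11757152
Greystone County: ($291,947.586 − $90,300) × 0.0069 = $201,647.586 × 0.0069 = $1,391.3683434
City of Ashport: $291,947.586 × 0.00729 = $2,128.29790194
Community College District: ($291,947.586 − $90,300) × 0.00421 = $201,647.586 × 0.00421 = $848.93633706
Levies subtotal = $5,239.72015392
Total = $5,239.72015392 + $620 = $5,859.72015392

$5,860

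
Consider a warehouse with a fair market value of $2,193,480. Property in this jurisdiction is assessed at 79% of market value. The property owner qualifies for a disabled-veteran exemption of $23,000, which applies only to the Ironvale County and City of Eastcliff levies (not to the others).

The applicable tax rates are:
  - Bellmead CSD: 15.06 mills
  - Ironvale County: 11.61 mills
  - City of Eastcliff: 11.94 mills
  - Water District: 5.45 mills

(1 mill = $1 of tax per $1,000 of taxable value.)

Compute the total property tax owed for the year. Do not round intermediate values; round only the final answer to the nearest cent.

Assessed value = $2,193,480 × 0.79 = $1,732,849.2
Bellmead CSD: $1,732,849.2 × 0.01506 = $26,096.708952
Ironvale County: ($1,732,849.2 − $23,000) × 0.01161 = $1,709,849.2 × 0.01161 = $19,851.349212
City of Eastcliff: ($1,732,849.2 − $23,000) × 0.01194 = $1,709,849.2 × 0.01194 = $20,415.599448
Water District: $1,732,849.2 × 0.00545 = $9,444.02814
Total = $75,807.685752

$75,807.69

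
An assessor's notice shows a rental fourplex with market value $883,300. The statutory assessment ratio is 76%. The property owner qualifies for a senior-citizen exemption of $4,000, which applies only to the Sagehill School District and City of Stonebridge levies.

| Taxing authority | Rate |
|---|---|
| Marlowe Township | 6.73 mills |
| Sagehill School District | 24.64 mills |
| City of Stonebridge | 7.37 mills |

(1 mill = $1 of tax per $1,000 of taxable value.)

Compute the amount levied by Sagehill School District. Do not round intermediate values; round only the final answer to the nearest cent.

$16,442.47

Assessed value = $883,300 × 0.76 = $671,308
Sagehill School District taxable value = $671,308 − $4,000 = $667,308
Sagehill School District levy = $667,308 × 0.02464 = $16,442.46912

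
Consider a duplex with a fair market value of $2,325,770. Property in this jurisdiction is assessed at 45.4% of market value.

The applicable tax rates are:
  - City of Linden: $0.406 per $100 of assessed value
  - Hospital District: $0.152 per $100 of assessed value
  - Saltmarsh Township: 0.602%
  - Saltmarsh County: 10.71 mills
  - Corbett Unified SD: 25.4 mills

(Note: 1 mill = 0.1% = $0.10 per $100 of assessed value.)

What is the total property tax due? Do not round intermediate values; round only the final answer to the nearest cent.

Assessed value = $2,325,770 × 0.454 = $1,055,899.58
City of Linden: $1,055,899.58 × 0.00406 = $4,286.9522948
Hospital District: $1,055,899.58 × 0.00152 = $1,604.9673616
Saltmarsh Township: $1,055,899.58 × 0.00602 = $6,356.5154716
Saltmarsh County: $1,055,899.58 × 0.01071 = $11,308.6845018
Corbett Unified SD: $1,055,899.58 × 0.0254 = $26,819.849332
Total = $50,376.9689618

$50,376.97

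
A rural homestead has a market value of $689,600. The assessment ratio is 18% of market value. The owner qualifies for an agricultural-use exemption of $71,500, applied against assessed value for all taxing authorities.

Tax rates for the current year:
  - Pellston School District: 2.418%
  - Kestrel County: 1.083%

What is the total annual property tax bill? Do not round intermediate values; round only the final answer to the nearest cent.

$1,842.51

Assessed value = $689,600 × 0.18 = $124,128
Taxable value = $124,128 − $71,500 = $52,628
Pellston School District: $52,628 × 0.02418 = $1,272.54504
Kestrel County: $52,628 × 0.01083 = $569.96124
Total = $1,272.54504 + $569.96124 = $1,842.50628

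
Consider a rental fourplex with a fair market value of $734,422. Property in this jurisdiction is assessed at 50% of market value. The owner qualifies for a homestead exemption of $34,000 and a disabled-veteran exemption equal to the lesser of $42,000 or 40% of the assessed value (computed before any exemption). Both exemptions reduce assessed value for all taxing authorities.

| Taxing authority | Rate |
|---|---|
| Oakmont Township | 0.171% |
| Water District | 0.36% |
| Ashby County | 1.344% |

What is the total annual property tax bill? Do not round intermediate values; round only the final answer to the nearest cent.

$5,460.21

Assessed value = $734,422 × 0.5 = $367,211
Disabled-veteran exemption = min($42,000, 40% × $367,211) = min($42,000, $146,884.4) = $42,000 (dollar cap binds)
Taxable value = $367,211 − $34,000 − $42,000 = $291,211
Oakmont Township: $291,211 × 0.00171 = $497.97081
Water District: $291,211 × 0.0036 = $1,048.3596
Ashby County: $291,211 × 0.01344 = $3,913.87584
Total = $5,460.20625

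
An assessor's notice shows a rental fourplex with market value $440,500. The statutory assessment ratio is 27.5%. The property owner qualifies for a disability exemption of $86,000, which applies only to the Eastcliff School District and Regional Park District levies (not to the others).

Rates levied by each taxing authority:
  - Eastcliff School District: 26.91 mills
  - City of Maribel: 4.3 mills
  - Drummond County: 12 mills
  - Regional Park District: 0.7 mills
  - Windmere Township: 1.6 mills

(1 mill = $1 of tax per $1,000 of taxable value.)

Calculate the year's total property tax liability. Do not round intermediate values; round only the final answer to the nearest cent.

$3,138.51

Assessed value = $440,500 × 0.275 = $121,137.5
Eastcliff School District: ($121,137.5 − $86,000) × 0.02691 = $35,137.5 × 0.02691 = $945.550125
City of Maribel: $121,137.5 × 0.0043 = $520.89125
Drummond County: $121,137.5 × 0.012 = $1,453.65
Regional Park District: ($121,137.5 − $86,000) × 0.0007 = $35,137.5 × 0.0007 = $24.59625
Windmere Township: $121,137.5 × 0.0016 = $193.82
Total = $3,138.507625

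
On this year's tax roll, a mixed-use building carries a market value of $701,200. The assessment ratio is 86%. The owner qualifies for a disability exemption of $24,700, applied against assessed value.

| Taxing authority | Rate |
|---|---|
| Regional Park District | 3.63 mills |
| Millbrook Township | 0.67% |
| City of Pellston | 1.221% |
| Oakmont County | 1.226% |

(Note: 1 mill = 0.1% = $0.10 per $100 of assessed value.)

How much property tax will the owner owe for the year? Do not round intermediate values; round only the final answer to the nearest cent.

Assessed value = $701,200 × 0.86 = $603,032
Taxable value = $603,032 − $24,700 = $578,332
Regional Park District: $578,332 × 0.00363 = $2,099.34516
Millbrook Township: $578,332 × 0.0067 = $3,874.8244
City of Pellston: $578,332 × 0.01221 = $7,061.43372
Oakmont County: $578,332 × 0.01226 = $7,090.35032
Total = $20,125.9536

$20,125.95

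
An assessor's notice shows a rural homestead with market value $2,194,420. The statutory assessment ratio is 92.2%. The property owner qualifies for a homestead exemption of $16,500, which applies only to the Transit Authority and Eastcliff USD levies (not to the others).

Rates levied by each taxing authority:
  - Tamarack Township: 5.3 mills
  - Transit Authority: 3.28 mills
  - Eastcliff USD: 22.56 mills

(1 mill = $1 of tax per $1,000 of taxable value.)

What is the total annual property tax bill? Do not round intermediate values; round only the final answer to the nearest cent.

$62,577.81

Assessed value = $2,194,420 × 0.922 = $2,023,255.24
Tamarack Township: $2,023,255.24 × 0.0053 = $10,723.252772
Transit Authority: ($2,023,255.24 − $16,500) × 0.00328 = $2,006,755.24 × 0.00328 = $6,582.1571872
Eastcliff USD: ($2,023,255.24 − $16,500) × 0.02256 = $2,006,755.24 × 0.02256 = $45,272.3982144
Total = $62,577.8081736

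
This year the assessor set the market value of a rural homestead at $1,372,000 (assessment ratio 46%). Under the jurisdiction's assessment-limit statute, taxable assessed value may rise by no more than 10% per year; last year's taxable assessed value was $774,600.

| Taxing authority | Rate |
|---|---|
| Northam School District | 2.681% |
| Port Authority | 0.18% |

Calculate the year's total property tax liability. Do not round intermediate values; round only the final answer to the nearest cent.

Uncapped assessed value = $1,372,000 × 0.46 = $631,120
Cap limit = $774,600 × 1.1 = $852,060
Taxable assessed value = min($631,120, $852,060) = $631,120 (cap does not bind)
Northam School District: $631,120 × 0.02681 = $16,920.3272
Port Authority: $631,120 × 0.0018 = $1,136.016
Total = $18,056.3432

$18,056.34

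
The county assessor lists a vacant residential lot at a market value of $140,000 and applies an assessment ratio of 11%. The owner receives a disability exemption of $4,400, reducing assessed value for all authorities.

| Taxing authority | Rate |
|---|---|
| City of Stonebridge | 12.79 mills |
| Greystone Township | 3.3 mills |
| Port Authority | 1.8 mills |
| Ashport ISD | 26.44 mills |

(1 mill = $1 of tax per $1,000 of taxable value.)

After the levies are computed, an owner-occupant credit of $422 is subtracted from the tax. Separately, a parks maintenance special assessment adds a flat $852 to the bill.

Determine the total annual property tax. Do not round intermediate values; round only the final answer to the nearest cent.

$917.63

Assessed value = $140,000 × 0.11 = $15,400
Taxable value = $15,400 − $4,400 = $11,000
City of Stonebridge: $11,000 × 0.01279 = $140.69
Greystone Township: $11,000 × 0.0033 = $36.3
Port Authority: $11,000 × 0.0018 = $19.8
Ashport ISD: $11,000 × 0.02644 = $290.84
Levies subtotal = $487.63
After credit = $487.63 − $422 = $65.63
Total = $65.63 + $852 = $917.63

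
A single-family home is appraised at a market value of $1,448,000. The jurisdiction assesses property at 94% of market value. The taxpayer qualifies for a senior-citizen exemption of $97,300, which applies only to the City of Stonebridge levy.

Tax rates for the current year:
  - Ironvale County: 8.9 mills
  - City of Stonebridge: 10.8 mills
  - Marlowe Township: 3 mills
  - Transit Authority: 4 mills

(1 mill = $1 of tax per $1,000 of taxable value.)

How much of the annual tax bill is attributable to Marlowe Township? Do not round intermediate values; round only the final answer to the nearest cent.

Assessed value = $1,448,000 × 0.94 = $1,361,120
Marlowe Township taxable value = $1,361,120 (exemption does not apply)
Marlowe Township levy = $1,361,120 × 0.003 = $4,083.36

$4,083.36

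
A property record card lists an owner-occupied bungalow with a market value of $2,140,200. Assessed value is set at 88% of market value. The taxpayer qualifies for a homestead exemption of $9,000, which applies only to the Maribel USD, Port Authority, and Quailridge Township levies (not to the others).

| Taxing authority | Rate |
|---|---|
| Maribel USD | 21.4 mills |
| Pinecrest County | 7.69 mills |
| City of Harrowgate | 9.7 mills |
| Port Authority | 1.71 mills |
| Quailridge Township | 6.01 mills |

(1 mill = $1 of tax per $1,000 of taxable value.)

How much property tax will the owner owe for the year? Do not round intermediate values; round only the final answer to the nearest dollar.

Assessed value = $2,140,200 × 0.88 = $1,883,376
Maribel USD: ($1,883,376 − $9,000) × 0.0214 = $1,874,376 × 0.0214 = $40,111.6464
Pinecrest County: $1,883,376 × 0.00769 = $14,483.16144
City of Harrowgate: $1,883,376 × 0.0097 = $18,268.7472
Port Authority: ($1,883,376 − $9,000) × 0.00171 = $1,874,376 × 0.00171 = $3,205.18296
Quailridge Township: ($1,883,376 − $9,000) × 0.00601 = $1,874,376 × 0.00601 = $11,264.99976
Total = $87,333.73776

$87,334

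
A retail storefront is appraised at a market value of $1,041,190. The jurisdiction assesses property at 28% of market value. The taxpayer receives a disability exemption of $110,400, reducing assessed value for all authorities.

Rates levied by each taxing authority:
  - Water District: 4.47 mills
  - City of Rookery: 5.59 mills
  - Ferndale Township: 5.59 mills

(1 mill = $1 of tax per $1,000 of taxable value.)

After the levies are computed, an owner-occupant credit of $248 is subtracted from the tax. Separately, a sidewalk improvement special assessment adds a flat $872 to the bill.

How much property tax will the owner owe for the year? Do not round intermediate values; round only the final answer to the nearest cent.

$3,458.73

Assessed value = $1,041,190 × 0.28 = $291,533.2
Taxable value = $291,533.2 − $110,400 = $181,133.2
Water District: $181,133.2 × 0.00447 = $809.665404
City of Rookery: $181,133.2 × 0.00559 = $1,012.534588
Ferndale Township: $181,133.2 × 0.00559 = $1,012.534588
Levies subtotal = $2,834.73458
After credit = $2,834.73458 − $248 = $2,586.73458
Total = $2,586.73458 + $872 = $3,458.73458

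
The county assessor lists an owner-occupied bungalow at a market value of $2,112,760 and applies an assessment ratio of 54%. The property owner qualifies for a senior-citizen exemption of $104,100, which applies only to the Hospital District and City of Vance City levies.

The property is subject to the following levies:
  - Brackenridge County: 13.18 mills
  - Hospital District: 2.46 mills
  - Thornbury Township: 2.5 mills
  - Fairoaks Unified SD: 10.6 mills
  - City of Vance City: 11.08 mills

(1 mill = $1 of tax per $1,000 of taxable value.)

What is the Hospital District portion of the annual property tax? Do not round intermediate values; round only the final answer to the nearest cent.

Assessed value = $2,112,760 × 0.54 = $1,140,890.4
Hospital District taxable value = $1,140,890.4 − $104,100 = $1,036,790.4
Hospital District levy = $1,036,790.4 × 0.00246 = $2,550.504384

$2,550.50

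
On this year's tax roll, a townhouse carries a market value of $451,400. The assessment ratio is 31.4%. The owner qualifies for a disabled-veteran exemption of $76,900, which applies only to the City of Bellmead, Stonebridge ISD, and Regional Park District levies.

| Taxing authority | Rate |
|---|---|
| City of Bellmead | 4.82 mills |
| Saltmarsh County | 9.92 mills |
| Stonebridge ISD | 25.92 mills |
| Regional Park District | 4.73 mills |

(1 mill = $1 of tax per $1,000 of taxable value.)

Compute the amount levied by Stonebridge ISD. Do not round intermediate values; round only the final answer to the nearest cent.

$1,680.64

Assessed value = $451,400 × 0.314 = $141,739.6
Stonebridge ISD taxable value = $141,739.6 − $76,900 = $64,839.6
Stonebridge ISD levy = $64,839.6 × 0.02592 = $1,680.642432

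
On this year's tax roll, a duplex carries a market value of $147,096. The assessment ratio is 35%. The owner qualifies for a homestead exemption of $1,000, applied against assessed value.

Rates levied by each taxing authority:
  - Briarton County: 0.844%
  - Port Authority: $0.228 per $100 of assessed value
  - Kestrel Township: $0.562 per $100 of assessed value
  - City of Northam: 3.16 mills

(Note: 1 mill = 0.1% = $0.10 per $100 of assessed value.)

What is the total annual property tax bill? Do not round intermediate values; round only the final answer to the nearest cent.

$984.43

Assessed value = $147,096 × 0.35 = $51,483.6
Taxable value = $51,483.6 − $1,000 = $50,483.6
Briarton County: $50,483.6 × 0.00844 = $426.081584
Port Authority: $50,483.6 × 0.00228 = $115.102608
Kestrel Township: $50,483.6 × 0.00562 = $283.717832
City of Northam: $50,483.6 × 0.00316 = $159.528176
Total = $984.4302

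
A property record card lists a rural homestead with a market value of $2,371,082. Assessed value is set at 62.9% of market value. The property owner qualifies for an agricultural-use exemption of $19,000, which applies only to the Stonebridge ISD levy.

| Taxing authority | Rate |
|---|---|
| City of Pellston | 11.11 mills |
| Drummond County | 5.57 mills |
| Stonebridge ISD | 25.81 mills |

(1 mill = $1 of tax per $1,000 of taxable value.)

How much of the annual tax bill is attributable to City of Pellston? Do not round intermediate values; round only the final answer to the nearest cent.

Assessed value = $2,371,082 × 0.629 = $1,491,410.578
City of Pellston taxable value = $1,491,410.578 (exemption does not apply)
City of Pellston levy = $1,491,410.578 × 0.01111 = $16,569.57152158

$16,569.57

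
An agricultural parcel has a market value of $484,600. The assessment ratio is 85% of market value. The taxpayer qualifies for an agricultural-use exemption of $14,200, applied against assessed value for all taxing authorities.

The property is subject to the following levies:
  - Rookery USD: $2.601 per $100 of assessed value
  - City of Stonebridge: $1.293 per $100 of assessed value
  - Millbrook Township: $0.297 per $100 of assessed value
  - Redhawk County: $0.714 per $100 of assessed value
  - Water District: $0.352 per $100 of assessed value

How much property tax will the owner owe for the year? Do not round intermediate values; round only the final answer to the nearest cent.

Assessed value = $484,600 × 0.85 = $411,910
Taxable value = $411,910 − $14,200 = $397,710
Rookery USD: $397,710 × 0.02601 = $10,344.4371
City of Stonebridge: $397,710 × 0.01293 = $5,142.3903
Millbrook Township: $397,710 × 0.00297 = $1,181.1987
Redhawk County: $397,710 × 0.00714 = $2,839.6494
Water District: $397,710 × 0.00352 = $1,399.9392
Total = $10,344.4371 + $5,142.3903 + $1,181.1987 + $2,839.6494 + $1,399.9392 = $20,907.6147

$20,907.61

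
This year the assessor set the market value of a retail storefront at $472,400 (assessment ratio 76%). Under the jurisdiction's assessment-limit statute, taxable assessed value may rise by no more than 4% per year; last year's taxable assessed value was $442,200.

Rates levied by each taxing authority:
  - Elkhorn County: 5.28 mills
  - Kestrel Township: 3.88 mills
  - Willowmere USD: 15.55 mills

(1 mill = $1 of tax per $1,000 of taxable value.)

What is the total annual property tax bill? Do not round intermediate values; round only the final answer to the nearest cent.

$8,871.48

Uncapped assessed value = $472,400 × 0.76 = $359,024
Cap limit = $442,200 × 1.04 = $459,888
Taxable assessed value = min($359,024, $459,888) = $359,024 (cap does not bind)
Elkhorn County: $359,024 × 0.00528 = $1,895.64672
Kestrel Township: $359,024 × 0.00388 = $1,393.01312
Willowmere USD: $359,024 × 0.01555 = $5,582.8232
Total = $8,871.48304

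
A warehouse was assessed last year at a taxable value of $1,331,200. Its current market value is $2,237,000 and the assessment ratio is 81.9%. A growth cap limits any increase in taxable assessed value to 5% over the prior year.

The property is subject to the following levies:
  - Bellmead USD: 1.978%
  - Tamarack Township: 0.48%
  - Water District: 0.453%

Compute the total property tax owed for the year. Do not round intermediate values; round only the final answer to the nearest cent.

Uncapped assessed value = $2,237,000 × 0.819 = $1,832,103
Cap limit = $1,331,200 × 1.05 = $1,397,760
Taxable assessed value = min($1,832,103, $1,397,760) = $1,397,760 (cap binds)
Bellmead USD: $1,397,760 × 0.01978 = $27,647.6928
Tamarack Township: $1,397,760 × 0.0048 = $6,709.248
Water District: $1,397,760 × 0.00453 = $6,331.8528
Total = $40,688.7936

$40,688.79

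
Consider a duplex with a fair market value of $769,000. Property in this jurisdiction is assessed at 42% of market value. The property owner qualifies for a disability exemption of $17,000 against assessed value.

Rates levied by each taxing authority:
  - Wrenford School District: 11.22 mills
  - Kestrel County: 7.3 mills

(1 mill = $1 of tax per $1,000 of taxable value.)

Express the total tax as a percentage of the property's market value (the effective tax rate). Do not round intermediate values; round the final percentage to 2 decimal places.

Assessed value = $769,000 × 0.42 = $322,980
Taxable value = $322,980 − $17,000 = $305,980
Wrenford School District: $305,980 × 0.01122 = $3,433.0956
Kestrel County: $305,980 × 0.0073 = $2,233.654
Total tax = $5,666.7496
Effective rate = $5,666.7496 ÷ $769,000 = 0.74% of market value

0.74%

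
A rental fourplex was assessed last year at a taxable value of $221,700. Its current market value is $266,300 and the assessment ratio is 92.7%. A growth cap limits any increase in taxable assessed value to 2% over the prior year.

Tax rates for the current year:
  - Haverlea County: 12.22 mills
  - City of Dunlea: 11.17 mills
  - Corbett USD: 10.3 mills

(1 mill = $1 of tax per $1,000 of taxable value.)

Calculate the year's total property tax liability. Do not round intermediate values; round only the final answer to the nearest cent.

Uncapped assessed value = $266,300 × 0.927 = $246,860.1
Cap limit = $221,700 × 1.02 = $226,134
Taxable assessed value = min($246,860.1, $226,134) = $226,134 (cap binds)
Haverlea County: $226,134 × 0.01222 = $2,763.35748
City of Dunlea: $226,134 × 0.01117 = $2,525.91678
Corbett USD: $226,134 × 0.0103 = $2,329.1802
Total = $7,618.45446

$7,618.45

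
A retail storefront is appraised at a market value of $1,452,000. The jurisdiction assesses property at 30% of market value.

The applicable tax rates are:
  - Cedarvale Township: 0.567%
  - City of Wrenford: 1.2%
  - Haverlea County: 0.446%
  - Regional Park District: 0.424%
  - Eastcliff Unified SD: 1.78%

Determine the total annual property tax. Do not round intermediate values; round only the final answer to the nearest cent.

$19,240.45

Assessed value = $1,452,000 × 0.3 = $435,600
Cedarvale Township: $435,600 × 0.00567 = $2,469.852
City of Wrenford: $435,600 × 0.012 = $5,227.2
Haverlea County: $435,600 × 0.00446 = $1,942.776
Regional Park District: $435,600 × 0.00424 = $1,846.944
Eastcliff Unified SD: $435,600 × 0.0178 = $7,753.68
Total = $2,469.852 + $5,227.2 + $1,942.776 + $1,846.944 + $7,753.68 = $19,240.452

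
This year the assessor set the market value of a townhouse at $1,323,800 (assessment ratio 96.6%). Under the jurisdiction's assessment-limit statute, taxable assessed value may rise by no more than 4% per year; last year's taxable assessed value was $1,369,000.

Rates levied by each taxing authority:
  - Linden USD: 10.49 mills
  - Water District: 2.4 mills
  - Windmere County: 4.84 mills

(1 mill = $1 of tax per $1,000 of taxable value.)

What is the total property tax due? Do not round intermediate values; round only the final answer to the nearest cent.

Uncapped assessed value = $1,323,800 × 0.966 = $1,278,790.8
Cap limit = $1,369,000 × 1.04 = $1,423,760
Taxable assessed value = min($1,278,790.8, $1,423,760) = $1,278,790.8 (cap does not bind)
Linden USD: $1,278,790.8 × 0.01049 = $13,414.515492
Water District: $1,278,790.8 × 0.0024 = $3,069.09792
Windmere County: $1,278,790.8 × 0.00484 = $6,189.347472
Total = $22,672.960884

$22,672.96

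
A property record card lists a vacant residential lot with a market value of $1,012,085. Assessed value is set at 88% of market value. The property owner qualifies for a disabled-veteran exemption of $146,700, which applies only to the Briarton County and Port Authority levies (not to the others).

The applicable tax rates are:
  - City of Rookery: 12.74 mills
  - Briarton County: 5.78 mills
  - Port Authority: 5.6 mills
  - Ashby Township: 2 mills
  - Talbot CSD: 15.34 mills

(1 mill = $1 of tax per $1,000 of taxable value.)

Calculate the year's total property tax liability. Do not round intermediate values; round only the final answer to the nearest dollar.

Assessed value = $1,012,085 × 0.88 = $890,634.8
City of Rookery: $890,634.8 × 0.01274 = $11,346.687352
Briarton County: ($890,634.8 − $146,700) × 0.00578 = $743,934.8 × 0.00578 = $4,299.943144
Port Authority: ($890,634.8 − $146,700) × 0.0056 = $743,934.8 × 0.0056 = $4,166.03488
Ashby Township: $890,634.8 × 0.002 = $1,781.2696
Talbot CSD: $890,634.8 × 0.01534 = $13,662.337832
Total = $35,256.272808

$35,256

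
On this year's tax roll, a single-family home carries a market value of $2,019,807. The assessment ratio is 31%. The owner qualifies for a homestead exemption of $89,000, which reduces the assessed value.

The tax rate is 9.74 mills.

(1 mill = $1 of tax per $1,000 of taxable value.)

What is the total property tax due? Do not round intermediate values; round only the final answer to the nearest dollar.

$5,232

Assessed value = $2,019,807 × 0.31 = $626,140.17
Taxable value = $626,140.17 − $89,000 = $537,140.17
Tax = $537,140.17 × 0.00974 = $5,231.7452558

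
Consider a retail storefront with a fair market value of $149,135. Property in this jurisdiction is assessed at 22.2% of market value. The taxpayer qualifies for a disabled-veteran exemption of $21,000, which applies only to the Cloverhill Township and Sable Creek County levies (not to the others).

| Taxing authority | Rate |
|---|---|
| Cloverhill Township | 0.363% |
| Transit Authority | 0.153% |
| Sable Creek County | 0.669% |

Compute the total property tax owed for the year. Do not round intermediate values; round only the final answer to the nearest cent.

$175.61

Assessed value = $149,135 × 0.222 = $33,107.97
Cloverhill Township: ($33,107.97 − $21,000) × 0.00363 = $12,107.97 × 0.00363 = $43.9519311
Transit Authority: $33,107.97 × 0.00153 = $50.6551941
Sable Creek County: ($33,107.97 − $21,000) × 0.00669 = $12,107.97 × 0.00669 = $81.0023193
Total = $175.6094445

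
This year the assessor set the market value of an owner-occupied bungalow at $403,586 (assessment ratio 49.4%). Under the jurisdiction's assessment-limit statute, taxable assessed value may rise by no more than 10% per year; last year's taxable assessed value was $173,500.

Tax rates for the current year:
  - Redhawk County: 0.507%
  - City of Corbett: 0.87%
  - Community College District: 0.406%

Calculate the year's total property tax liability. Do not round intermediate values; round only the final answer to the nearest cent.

Uncapped assessed value = $403,586 × 0.494 = $199,371.484
Cap limit = $173,500 × 1.1 = $190,850
Taxable assessed value = min($199,371.484, $190,850) = $190,850 (cap binds)
Redhawk County: $190,850 × 0.00507 = $967.6095
City of Corbett: $190,850 × 0.0087 = $1,660.395
Community College District: $190,850 × 0.00406 = $774.851
Total = $3,402.8555

$3,402.86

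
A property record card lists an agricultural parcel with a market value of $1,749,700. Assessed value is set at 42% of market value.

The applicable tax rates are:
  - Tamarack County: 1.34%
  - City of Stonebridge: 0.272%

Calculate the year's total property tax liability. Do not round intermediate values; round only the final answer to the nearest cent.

Assessed value = $1,749,700 × 0.42 = $734,874
Tamarack County: $734,874 × 0.0134 = $9,847.3116
City of Stonebridge: $734,874 × 0.00272 = $1,998.85728
Total = $9,847.3116 + $1,998.85728 = $11,846.16888

$11,846.17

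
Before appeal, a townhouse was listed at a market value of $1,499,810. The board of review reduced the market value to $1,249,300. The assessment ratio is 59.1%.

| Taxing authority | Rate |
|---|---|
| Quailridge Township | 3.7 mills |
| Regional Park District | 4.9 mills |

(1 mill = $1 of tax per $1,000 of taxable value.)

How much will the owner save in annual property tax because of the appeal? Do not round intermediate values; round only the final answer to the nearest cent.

$1,273.24

Old assessed value = $1,499,810 × 0.591 = $886,387.71
New assessed value = $1,249,300 × 0.591 = $738,336.3
Combined rate = 0.0037 + 0.0049 = 0.0086
Old tax = $886,387.71 × 0.0086 = $7,622.934306
New tax = $738,336.3 × 0.0086 = $6,349.69218
Reduction = $7,622.934306 − $6,349.69218 = $1,273.242126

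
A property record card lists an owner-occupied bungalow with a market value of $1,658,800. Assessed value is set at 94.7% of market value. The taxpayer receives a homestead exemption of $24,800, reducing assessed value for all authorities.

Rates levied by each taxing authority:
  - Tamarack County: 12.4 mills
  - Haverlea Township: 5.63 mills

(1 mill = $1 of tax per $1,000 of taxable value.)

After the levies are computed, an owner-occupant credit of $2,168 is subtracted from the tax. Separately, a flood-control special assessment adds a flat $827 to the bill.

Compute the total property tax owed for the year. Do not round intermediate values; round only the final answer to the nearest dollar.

$26,535

Assessed value = $1,658,800 × 0.947 = $1,570,883.6
Taxable value = $1,570,883.6 − $24,800 = $1,546,083.6
Tamarack County: $1,546,083.6 × 0.0124 = $19,171.43664
Haverlea Township: $1,546,083.6 × 0.00563 = $8,704.450668
Levies subtotal = $27,875.887308
After credit = $27,875.887308 − $2,168 = $25,707.887308
Total = $25,707.887308 + $827 = $26,534.887308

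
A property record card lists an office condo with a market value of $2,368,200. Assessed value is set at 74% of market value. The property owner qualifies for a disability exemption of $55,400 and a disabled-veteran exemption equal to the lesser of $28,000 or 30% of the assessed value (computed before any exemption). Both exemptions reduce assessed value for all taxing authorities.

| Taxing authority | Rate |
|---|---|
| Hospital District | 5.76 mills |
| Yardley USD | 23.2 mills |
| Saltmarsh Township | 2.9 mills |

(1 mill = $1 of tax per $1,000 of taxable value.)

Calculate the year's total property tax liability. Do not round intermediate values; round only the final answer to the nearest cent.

$53,176.51

Assessed value = $2,368,200 × 0.74 = $1,752,468
Disabled-veteran exemption = min($28,000, 30% × $1,752,468) = min($28,000, $525,740.4) = $28,000 (dollar cap binds)
Taxable value = $1,752,468 − $55,400 − $28,000 = $1,669,068
Hospital District: $1,669,068 × 0.00576 = $9,613.83168
Yardley USD: $1,669,068 × 0.0232 = $38,722.3776
Saltmarsh Township: $1,669,068 × 0.0029 = $4,840.2972
Total = $53,176.50648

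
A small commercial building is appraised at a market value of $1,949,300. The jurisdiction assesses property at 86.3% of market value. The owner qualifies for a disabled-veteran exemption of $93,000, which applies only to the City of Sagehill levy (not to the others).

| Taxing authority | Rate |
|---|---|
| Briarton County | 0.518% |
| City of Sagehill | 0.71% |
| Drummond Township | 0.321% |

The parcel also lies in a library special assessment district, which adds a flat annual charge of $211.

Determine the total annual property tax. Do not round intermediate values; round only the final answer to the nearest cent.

Assessed value = $1,949,300 × 0.863 = $1,682,245.9
Briarton County: $1,682,245.9 × 0.00518 = $8,714.033762
City of Sagehill: ($1,682,245.9 − $93,000) × 0.0071 = $1,589,245.9 × 0.0071 = $11,283.64589
Drummond Township: $1,682,245.9 × 0.00321 = $5,400.009339
Levies subtotal = $25,397.688991
Total = $25,397.688991 + $211 = $25,608.688991

$25,608.69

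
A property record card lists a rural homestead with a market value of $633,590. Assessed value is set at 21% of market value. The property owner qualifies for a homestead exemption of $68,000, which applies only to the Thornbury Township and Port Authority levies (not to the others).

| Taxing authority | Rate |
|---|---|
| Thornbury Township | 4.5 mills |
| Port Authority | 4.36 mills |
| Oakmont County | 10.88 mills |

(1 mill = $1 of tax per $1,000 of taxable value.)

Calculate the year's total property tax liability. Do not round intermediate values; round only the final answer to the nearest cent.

$2,024.00

Assessed value = $633,590 × 0.21 = $133,053.9
Thornbury Township: ($133,053.9 − $68,000) × 0.0045 = $65,053.9 × 0.0045 = $292.74255
Port Authority: ($133,053.9 − $68,000) × 0.00436 = $65,053.9 × 0.00436 = $283.635004
Oakmont County: $133,053.9 × 0.01088 = $1,447.626432
Total = $2,024.003986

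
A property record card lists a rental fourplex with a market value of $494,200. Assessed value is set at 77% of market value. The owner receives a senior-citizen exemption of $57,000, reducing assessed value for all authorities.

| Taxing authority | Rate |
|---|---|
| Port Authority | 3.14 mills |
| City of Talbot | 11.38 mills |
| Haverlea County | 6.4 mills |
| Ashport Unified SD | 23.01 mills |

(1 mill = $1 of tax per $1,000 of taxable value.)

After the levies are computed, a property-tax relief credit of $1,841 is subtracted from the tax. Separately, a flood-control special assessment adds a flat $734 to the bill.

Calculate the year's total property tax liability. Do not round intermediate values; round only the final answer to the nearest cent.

Assessed value = $494,200 × 0.77 = $380,534
Taxable value = $380,534 − $57,000 = $323,534
Port Authority: $323,534 × 0.00314 = $1,015.89676
City of Talbot: $323,534 × 0.01138 = $3,681.81692
Haverlea County: $323,534 × 0.0064 = $2,070.6176
Ashport Unified SD: $323,534 × 0.02301 = $7,444.51734
Levies subtotal = $14,212.84862
After credit = $14,212.84862 − $1,841 = $12,371.84862
Total = $12,371.84862 + $734 = $13,105.84862

$13,105.85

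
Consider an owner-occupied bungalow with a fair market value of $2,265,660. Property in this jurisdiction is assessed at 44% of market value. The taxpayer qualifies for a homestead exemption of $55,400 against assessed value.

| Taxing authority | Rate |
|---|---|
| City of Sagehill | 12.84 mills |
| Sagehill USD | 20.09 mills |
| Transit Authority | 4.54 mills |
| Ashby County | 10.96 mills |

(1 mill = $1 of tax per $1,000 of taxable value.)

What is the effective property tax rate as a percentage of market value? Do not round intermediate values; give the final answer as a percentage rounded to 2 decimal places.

2.01%

Assessed value = $2,265,660 × 0.44 = $996,890.4
Taxable value = $996,890.4 − $55,400 = $941,490.4
City of Sagehill: $941,490.4 × 0.01284 = $12,088.736736
Sagehill USD: $941,490.4 × 0.02009 = $18,914.542136
Transit Authority: $941,490.4 × 0.00454 = $4,274.366416
Ashby County: $941,490.4 × 0.01096 = $10,318.734784
Total tax = $45,596.380072
Effective rate = $45,596.380072 ÷ $2,265,660 = 2.01% of market value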